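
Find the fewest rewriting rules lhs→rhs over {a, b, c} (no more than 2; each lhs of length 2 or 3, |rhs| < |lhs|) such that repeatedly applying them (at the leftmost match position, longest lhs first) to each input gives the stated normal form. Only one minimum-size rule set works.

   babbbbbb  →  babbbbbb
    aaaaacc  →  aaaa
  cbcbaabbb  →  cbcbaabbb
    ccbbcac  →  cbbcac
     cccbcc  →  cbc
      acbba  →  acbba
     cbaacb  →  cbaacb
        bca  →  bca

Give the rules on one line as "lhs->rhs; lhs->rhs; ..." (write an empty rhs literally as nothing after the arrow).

acc->; cc->c

  | babbbbbb
  | aaaaacc => aaaa
  | cbcbaabbb
  | ccbbcac => cbbcac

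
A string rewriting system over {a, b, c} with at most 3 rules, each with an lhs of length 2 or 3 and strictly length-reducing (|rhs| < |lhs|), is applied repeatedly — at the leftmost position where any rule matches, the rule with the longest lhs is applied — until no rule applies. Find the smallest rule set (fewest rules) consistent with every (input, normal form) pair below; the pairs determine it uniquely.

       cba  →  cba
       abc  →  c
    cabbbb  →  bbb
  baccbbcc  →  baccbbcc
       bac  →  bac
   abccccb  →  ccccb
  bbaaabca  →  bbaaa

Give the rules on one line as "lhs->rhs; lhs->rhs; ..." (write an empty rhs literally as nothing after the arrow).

ab->; ca->a

  | cba
  | abc => c
  | cabbbb => abbbb => bbb
  | baccbbcc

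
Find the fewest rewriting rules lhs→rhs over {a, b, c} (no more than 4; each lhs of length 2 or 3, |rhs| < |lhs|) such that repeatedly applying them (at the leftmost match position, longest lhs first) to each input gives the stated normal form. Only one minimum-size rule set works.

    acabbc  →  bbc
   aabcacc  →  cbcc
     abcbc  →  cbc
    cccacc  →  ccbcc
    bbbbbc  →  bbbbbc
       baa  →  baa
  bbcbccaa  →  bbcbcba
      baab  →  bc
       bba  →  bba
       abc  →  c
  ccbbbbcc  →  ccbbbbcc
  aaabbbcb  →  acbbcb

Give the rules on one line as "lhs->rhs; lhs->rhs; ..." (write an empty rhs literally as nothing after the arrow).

aab->c; ab->; ca->b

  | acabbc => abbbc => bbc
  | aabcacc => ccacc => cbcc
  | abcbc => cbc
  | cccacc => ccbcc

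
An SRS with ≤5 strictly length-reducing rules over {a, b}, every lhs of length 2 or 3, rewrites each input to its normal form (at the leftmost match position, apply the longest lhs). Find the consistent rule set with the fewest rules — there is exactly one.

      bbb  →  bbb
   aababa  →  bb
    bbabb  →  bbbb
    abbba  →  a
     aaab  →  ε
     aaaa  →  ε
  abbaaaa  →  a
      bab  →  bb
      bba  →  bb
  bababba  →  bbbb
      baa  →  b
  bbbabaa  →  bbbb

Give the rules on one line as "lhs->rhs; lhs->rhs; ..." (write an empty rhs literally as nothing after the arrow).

  | bbb
  | aababa => baba => bba => bb
  | bbabb => bbbb
  | abbba => aba => a

aa->; ab->; abb->a; ba->b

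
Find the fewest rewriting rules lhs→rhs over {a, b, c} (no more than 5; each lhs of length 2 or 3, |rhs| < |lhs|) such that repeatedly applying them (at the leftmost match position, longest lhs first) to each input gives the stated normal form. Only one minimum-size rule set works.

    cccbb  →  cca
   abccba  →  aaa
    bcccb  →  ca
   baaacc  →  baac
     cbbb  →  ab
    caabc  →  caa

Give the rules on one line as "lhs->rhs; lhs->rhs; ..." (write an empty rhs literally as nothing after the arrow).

  | cccbb => cca
  | abccba => acba => aaa
  | bcccb => ccb => ca
  | baaacc => baac

acc->c; bc->; cb->a; cbb->a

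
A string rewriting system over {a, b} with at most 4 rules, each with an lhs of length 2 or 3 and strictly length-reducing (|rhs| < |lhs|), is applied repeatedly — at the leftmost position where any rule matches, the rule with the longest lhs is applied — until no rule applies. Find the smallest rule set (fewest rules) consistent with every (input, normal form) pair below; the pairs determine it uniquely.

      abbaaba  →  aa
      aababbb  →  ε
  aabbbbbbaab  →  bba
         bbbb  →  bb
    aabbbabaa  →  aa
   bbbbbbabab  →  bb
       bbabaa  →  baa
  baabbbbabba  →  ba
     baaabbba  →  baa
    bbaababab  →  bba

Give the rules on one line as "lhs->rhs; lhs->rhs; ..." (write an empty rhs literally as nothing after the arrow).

ab->; abb->; bab->bb; bbb->b

  | abbaaba => aaba => aa
  | aababbb => aabbb => ab => ε
  | aabbbbbbaab => abbbbaab => bbaab => bba
  | bbbb => bb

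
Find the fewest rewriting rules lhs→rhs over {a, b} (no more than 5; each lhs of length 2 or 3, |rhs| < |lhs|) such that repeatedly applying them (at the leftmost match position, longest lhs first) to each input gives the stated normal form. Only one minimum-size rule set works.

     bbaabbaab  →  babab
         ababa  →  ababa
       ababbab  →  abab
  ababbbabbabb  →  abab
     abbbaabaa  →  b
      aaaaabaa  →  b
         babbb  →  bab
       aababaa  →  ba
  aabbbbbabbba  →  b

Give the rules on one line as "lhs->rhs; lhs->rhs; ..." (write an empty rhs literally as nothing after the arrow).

aa->b; baa->ab; bb->b; bba->b

  | bbaabbaab => babbaab => babab
  | ababa
  | ababbab => ababb => abab
  | ababbbabbabb => ababbabbabb => ababbbabb => ababbabb => ababbb => ababb => abab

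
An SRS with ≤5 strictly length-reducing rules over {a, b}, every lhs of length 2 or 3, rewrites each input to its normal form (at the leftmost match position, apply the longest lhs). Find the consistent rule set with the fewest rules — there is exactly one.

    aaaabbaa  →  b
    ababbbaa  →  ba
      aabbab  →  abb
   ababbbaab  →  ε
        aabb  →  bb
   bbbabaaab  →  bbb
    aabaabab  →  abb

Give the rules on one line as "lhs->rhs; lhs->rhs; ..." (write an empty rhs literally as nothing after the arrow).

aa->; aaa->b; bab->; bba->ab

  | aaaabbaa => babbaa => baa => b
  | ababbbaa => abbaa => aaba => ba
  | aabbab => bbab => abb
  | ababbbaab => abbaab => aabab => bab => ε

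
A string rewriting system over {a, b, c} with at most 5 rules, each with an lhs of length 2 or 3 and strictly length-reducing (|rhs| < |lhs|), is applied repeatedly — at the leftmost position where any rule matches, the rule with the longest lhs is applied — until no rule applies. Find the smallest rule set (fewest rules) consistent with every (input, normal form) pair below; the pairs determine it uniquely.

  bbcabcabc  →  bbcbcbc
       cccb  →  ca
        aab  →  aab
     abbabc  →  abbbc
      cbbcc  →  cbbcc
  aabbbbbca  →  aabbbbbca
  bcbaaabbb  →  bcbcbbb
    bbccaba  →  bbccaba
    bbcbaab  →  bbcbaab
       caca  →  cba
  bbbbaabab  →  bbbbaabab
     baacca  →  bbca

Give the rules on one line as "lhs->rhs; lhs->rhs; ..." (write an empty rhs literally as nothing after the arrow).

aaa->c; abc->bc; ac->b; ccb->a

  | bbcabcabc => bbcbcabc => bbcbcbc
  | cccb => ca
  | aab
  | abbabc => abbbc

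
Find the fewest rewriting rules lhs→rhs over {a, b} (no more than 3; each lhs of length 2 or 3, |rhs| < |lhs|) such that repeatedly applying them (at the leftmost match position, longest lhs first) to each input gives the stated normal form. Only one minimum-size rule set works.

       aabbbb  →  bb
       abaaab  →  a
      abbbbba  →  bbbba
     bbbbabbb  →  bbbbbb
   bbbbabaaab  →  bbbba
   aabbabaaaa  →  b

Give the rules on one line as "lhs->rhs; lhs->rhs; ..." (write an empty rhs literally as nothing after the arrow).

aaa->ab; ab->; aba->

  | aabbbb => abbb => bb
  | abaaab => aab => a
  | abbbbba => bbbba
  | bbbbabbb => bbbbbb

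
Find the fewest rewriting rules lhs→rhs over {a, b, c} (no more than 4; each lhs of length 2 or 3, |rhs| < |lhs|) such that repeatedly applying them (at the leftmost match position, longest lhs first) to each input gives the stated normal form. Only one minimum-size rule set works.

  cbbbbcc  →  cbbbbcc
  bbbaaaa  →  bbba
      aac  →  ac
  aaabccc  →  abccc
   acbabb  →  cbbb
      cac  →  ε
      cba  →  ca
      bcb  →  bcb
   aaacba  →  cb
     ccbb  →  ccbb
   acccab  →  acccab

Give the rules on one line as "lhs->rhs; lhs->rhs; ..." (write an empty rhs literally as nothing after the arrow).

  | cbbbbcc
  | bbbaaaa => bbbaaa => bbbaa => bbba
  | aac => ac
  | aaabccc => aabccc => abccc

aa->a; aca->cb; cac->; cba->ca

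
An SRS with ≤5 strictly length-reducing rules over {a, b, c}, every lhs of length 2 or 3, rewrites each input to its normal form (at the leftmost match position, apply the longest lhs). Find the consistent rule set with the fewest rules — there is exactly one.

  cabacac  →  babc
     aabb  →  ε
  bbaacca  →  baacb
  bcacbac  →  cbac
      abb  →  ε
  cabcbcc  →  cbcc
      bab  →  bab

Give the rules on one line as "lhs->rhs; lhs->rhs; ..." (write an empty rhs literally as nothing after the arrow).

  | cabacac => bbacac => bacac => babc
  | aabb => abb => bb => ε
  | bbaacca => baacca => baacb
  | bcacbac => bbcbac => cbac

abb->bb; bb->; bba->ba; ca->b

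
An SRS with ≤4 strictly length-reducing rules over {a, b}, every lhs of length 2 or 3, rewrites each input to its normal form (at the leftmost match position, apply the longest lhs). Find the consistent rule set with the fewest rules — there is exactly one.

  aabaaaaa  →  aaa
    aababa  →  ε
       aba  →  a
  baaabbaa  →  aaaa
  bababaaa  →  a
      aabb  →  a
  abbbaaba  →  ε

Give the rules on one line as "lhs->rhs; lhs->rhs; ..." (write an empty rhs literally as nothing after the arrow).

  | aabaaaaa => baaaaa => aaa
  | aababa => baba => ba => ε
  | aba => a
  | baaabbaa => abbaa => aaaa

aab->b; ba->; baa->; bb->a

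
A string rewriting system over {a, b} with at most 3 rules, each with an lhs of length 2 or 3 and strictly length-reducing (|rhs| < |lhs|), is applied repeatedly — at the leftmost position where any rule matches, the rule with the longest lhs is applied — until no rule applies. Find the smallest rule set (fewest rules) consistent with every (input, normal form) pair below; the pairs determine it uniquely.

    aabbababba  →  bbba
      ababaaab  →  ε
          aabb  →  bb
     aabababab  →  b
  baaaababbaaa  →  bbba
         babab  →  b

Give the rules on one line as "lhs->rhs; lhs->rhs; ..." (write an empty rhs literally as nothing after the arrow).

  | aabbababba => bbababba => bbabba => bbba
  | ababaaab => abaaab => aaab => ab => ε
  | aabb => bb
  | aabababab => bababab => babab => bab => b

aa->; ab->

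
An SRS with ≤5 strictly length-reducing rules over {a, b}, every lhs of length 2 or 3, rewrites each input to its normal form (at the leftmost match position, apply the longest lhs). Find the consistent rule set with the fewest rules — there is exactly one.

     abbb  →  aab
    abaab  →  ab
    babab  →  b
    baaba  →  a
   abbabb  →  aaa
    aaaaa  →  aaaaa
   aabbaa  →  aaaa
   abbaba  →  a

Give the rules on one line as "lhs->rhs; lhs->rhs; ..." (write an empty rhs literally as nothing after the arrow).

aba->; ba->a; bb->a; bba->a

  | abbb => aab
  | abaab => ab
  | babab => abab => b
  | baaba => aaba => a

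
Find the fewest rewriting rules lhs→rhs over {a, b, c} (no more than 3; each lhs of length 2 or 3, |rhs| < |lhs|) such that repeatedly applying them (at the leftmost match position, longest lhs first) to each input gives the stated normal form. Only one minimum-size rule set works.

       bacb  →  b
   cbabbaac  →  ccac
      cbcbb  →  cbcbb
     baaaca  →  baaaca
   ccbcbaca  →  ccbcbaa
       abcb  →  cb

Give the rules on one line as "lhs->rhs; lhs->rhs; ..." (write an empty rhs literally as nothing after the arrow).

ab->; bac->ba; bba->c

  | bacb => bab => b
  | cbabbaac => cbbaac => ccac
  | cbcbb
  | baaaca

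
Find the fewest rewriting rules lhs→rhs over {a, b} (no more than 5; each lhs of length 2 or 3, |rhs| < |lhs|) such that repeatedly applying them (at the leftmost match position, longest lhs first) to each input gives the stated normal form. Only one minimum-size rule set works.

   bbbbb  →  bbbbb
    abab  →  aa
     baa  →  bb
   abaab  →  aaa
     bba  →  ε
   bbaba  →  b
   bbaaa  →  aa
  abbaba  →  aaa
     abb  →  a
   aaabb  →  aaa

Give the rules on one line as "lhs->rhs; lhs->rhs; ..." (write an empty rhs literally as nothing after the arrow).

  | bbbbb
  | abab => aab => aa
  | baa => bb
  | abaab => aaab => aaa

ab->a; ba->b; baa->bb; bba->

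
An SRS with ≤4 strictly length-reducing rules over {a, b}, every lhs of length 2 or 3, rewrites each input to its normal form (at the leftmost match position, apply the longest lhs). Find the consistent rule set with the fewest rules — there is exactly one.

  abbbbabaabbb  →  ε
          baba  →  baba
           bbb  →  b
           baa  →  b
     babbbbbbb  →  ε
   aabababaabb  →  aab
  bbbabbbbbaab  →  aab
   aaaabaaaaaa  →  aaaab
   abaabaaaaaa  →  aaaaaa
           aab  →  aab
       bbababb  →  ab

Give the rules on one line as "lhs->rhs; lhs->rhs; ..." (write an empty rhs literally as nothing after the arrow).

abb->; baa->b; bb->

  | abbbbabaabbb => bbabaabbb => abaabbb => abbbb => bb => ε
  | baba
  | bbb => b
  | baa => b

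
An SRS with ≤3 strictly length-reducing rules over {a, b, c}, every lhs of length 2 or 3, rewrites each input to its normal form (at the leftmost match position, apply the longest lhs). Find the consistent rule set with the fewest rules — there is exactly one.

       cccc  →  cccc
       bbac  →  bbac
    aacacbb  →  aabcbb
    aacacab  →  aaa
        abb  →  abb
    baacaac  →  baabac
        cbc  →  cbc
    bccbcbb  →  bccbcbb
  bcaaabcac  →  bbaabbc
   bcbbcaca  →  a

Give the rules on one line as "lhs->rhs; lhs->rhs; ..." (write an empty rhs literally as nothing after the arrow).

bbb->a; ca->b

  | cccc
  | bbac
  | aacacbb => aabcbb
  | aacacab => aabcab => aabbb => aaa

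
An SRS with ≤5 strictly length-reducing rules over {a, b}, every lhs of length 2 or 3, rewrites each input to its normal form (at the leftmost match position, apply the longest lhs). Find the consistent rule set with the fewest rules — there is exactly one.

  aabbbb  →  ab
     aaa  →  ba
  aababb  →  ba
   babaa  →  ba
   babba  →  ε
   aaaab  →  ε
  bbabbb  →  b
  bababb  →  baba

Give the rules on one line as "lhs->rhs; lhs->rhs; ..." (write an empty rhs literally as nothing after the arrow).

aa->b; aab->b; bb->; bbb->a

  | aabbbb => bbbb => ab
  | aaa => ba
  | aababb => babb => ba
  | babaa => babb => ba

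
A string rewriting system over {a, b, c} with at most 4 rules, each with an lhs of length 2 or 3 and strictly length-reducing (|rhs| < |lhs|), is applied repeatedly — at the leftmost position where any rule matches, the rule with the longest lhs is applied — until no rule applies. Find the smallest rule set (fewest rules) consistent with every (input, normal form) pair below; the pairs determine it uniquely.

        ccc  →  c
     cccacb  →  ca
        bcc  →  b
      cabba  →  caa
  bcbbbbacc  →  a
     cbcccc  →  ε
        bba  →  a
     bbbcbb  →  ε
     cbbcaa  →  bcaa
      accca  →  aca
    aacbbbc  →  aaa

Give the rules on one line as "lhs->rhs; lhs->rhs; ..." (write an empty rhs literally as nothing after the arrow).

  | ccc => c
  | cccacb => cacb => ca
  | bcc => b
  | cabba => caa

bb->; bbc->a; cb->; cc->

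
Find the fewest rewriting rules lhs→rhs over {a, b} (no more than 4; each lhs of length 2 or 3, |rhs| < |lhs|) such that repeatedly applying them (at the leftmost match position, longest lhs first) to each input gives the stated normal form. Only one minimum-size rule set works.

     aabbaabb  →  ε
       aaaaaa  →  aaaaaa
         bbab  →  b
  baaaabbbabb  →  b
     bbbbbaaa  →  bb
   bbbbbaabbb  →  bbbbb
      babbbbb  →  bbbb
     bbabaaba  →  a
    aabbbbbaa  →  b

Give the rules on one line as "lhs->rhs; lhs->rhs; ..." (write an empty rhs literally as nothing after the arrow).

ab->; ba->; bab->

  | aabbaabb => abaabb => aabb => ab => ε
  | aaaaaa
  | bbab => b
  | baaaabbbabb => aaabbbabb => aabbabb => ababb => abb => b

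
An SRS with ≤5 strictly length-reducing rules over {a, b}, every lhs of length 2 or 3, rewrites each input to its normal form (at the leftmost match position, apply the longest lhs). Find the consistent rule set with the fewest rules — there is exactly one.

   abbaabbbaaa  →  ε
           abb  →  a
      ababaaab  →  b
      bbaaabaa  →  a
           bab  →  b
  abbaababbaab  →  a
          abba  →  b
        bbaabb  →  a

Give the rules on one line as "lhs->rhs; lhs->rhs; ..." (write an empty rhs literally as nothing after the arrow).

  | abbaabbbaaa => aaabbbaaa => babbbaaa => babaaa => baaa => bba => ab => ε
  | abb => a
  | ababaaab => abaaab => aaab => bab => b
  | bbaaabaa => abaabaa => aabaa => bbaa => aba => a

aa->b; ab->; abb->a; bba->ab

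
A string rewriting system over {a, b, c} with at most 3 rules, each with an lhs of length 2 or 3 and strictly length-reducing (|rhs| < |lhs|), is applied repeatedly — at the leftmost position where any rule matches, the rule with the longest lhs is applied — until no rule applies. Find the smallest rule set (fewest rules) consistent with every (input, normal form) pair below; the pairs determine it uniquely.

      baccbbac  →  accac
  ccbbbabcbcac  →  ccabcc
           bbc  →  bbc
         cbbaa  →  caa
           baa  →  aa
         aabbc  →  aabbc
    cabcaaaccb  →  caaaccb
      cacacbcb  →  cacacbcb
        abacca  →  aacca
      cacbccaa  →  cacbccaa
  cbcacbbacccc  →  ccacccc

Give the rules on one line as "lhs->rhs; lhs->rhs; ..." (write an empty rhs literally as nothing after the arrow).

ba->a; bca->

  | baccbbac => accbbac => accbac => accac
  | ccbbbabcbcac => ccbbabcbcac => ccbabcbcac => ccabcbcac => ccabcc
  | bbc
  | cbbaa => cbaa => caa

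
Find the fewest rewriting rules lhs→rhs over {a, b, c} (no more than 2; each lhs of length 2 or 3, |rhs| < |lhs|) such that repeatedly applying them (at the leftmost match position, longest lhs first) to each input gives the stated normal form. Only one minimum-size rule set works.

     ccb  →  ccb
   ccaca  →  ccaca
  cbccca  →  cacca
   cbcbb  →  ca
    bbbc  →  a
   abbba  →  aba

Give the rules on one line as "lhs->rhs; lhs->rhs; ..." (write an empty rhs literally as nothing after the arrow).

  | ccb
  | ccaca
  | cbccca => cacca
  | cbcbb => cabb => ca

bb->; bc->a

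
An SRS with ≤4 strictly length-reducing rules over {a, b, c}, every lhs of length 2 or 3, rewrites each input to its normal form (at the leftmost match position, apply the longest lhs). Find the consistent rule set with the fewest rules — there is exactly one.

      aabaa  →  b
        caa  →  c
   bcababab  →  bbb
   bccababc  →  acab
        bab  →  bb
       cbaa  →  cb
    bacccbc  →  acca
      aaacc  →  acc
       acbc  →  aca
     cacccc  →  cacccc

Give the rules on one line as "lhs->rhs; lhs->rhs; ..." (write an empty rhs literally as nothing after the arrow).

  | aabaa => baa => ba => b
  | caa => c
  | bcababab => aababab => babab => bbab => bbb
  | bccababc => acababc => acabbc => acaba => acab

aa->; ba->b; bc->a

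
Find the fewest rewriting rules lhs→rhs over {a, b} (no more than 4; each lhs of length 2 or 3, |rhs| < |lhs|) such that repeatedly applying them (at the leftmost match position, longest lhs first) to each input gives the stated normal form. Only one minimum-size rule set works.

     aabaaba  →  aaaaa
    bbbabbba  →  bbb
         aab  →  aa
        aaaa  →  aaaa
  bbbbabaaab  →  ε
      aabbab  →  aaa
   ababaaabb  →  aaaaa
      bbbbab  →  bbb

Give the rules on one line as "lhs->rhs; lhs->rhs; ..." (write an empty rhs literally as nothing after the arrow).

ab->a; ba->; bab->

  | aabaaba => aaaaba => aaaaa
  | bbbabbba => bbbba => bbb
  | aab => aa
  | aaaa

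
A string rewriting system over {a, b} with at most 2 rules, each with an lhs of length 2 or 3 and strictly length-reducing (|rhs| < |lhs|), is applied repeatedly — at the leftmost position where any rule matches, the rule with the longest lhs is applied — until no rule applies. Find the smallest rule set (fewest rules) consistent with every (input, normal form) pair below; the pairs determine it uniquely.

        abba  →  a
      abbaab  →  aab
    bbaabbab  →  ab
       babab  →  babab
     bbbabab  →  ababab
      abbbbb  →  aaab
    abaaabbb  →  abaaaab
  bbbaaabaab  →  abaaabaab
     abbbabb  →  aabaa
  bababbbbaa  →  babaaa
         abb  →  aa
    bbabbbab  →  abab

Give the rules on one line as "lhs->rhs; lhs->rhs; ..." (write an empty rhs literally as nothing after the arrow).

  | abba => a
  | abbaab => aab
  | bbaabbab => abbab => ab
  | babab

bb->a; bba->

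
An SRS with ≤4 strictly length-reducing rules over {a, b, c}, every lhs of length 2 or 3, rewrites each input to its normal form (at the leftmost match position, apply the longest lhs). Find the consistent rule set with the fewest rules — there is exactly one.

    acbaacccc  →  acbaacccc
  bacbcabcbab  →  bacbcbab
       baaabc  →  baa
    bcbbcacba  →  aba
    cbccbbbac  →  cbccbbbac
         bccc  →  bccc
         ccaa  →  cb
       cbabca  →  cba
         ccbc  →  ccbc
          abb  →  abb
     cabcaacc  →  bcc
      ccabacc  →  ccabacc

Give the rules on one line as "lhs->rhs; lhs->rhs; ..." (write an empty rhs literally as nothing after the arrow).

abc->; bbc->a; caa->b

  | acbaacccc
  | bacbcabcbab => bacbcbab
  | baaabc => baa
  | bcbbcacba => bcaacba => bbcba => aba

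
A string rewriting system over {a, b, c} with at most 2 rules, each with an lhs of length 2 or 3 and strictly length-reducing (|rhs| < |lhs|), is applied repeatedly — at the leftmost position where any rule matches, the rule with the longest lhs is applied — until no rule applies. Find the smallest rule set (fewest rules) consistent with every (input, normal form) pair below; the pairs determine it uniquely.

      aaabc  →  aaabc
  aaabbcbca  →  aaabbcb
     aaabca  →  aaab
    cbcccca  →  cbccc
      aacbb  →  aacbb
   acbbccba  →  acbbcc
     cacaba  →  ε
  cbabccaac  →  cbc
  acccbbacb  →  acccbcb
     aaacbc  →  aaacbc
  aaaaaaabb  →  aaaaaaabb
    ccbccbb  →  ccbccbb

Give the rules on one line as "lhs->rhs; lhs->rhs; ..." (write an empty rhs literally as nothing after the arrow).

ba->; ca->

  | aaabc
  | aaabbcbca => aaabbcb
  | aaabca => aaab
  | cbcccca => cbccc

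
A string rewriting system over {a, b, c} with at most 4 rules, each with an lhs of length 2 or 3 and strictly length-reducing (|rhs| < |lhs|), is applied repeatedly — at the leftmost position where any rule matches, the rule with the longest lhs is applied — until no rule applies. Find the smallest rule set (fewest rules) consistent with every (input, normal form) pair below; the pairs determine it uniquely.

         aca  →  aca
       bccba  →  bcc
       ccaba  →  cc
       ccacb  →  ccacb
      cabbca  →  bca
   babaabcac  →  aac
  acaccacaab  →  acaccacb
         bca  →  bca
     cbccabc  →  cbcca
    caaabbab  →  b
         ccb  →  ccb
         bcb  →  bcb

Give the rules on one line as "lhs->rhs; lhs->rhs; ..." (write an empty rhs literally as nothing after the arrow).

  | aca
  | bccba => bcc
  | ccaba => ccba => cc
  | ccacb

ab->b; abc->a; ba->; cbb->b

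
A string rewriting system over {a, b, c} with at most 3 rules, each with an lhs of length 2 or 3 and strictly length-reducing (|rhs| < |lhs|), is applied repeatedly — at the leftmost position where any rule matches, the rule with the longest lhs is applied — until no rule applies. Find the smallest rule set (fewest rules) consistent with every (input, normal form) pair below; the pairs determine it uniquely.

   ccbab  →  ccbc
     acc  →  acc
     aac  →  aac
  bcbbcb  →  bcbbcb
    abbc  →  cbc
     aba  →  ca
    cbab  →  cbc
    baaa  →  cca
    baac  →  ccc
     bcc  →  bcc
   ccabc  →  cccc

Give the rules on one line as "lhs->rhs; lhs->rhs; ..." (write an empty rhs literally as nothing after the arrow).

  | ccbab => ccbc
  | acc
  | aac
  | bcbbcb

ab->c; baa->cc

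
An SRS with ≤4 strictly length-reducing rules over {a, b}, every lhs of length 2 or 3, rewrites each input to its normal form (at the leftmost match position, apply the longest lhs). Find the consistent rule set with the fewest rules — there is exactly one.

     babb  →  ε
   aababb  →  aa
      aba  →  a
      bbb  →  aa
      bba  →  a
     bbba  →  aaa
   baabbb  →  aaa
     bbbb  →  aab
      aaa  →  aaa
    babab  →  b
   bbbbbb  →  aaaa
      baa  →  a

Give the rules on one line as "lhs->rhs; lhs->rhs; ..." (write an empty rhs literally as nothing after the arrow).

ba->; bb->; bbb->aa

  | babb => bb => ε
  | aababb => aabb => aa
  | aba => a
  | bbb => aa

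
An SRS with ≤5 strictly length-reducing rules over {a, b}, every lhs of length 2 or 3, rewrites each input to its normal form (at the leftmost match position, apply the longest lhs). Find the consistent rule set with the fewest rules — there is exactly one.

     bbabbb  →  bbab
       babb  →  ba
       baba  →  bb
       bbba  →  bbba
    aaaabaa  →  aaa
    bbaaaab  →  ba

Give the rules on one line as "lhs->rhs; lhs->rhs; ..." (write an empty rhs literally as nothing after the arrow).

aab->ba; aba->b; abb->a; baa->a

  | bbabbb => bbab
  | babb => ba
  | baba => bb
  | bbba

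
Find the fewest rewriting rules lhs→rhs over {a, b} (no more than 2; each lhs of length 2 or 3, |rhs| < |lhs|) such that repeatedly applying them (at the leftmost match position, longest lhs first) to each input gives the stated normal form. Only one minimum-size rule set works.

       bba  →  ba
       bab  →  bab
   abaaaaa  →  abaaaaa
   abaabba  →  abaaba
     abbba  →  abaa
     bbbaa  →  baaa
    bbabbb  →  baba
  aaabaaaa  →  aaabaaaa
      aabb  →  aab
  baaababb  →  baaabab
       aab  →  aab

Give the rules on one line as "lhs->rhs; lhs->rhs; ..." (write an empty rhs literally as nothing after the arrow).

bb->b; bbb->ba

  | bba => ba
  | bab
  | abaaaaa
  | abaabba => abaaba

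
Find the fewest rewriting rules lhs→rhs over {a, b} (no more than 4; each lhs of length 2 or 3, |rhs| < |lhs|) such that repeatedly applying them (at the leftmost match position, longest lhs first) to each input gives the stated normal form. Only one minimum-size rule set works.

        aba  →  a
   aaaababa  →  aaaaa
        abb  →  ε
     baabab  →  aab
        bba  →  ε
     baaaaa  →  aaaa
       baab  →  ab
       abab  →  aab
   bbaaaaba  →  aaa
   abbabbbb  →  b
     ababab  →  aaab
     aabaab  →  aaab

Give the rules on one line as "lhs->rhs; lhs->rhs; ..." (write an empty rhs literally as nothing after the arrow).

  | aba => a
  | aaaababa => aaaaaba => aaaaa
  | abb => ε
  | baabab => abab => aab

abb->; ba->; bab->ab; bb->b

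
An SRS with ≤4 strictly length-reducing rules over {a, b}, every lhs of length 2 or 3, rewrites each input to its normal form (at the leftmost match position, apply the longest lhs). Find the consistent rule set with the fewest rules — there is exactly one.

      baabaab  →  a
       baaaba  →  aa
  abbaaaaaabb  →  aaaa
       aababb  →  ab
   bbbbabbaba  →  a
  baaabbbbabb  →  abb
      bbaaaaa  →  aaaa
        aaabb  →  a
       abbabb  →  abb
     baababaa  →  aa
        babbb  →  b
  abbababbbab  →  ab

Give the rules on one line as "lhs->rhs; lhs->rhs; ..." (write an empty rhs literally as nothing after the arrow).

  | baabaab => abaab => aab => a
  | baaaba => aaba => aa
  | abbaaaaaabb => aabaaaaabb => aaaaaabb => aaaaab => aaaa
  | aababb => aabb => ab

aab->a; ba->; bba->ab; bbb->b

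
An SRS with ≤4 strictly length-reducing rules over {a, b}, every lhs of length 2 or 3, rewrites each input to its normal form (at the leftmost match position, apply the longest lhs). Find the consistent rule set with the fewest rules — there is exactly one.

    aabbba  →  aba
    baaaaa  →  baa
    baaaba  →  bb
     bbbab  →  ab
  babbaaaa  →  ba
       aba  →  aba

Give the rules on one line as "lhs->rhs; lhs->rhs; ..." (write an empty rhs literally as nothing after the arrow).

  | aabbba => aba
  | baaaaa => baa
  | baaaba => bba => bb
  | bbbab => ab

aaa->; abb->; bba->bb; bbb->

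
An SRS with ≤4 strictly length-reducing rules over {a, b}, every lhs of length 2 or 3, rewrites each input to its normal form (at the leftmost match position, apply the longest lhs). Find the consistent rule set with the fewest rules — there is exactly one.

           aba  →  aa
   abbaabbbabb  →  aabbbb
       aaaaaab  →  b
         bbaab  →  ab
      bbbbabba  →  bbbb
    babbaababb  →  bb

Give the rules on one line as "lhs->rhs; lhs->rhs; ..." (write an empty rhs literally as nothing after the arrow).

  | aba => aa
  | abbaabbbabb => ababbbabb => aabbbabb => aabbbb
  | aaaaaab => aaab => b
  | bbaab => bab => ab

aaa->; ba->a; bba->b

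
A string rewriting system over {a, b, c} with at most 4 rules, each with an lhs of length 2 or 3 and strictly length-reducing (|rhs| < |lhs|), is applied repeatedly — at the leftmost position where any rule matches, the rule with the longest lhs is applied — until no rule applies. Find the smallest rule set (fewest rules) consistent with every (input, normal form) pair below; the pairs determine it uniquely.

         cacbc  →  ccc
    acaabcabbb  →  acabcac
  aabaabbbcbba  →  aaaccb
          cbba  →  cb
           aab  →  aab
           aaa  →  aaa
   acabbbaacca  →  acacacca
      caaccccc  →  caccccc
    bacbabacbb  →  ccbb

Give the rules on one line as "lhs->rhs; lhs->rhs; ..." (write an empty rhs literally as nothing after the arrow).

  | cacbc => ccc
  | acaabcabbb => acabcabbb => acabcac
  | aabaabbbcbba => aaabbbcbba => aaaccbba => aaaccb
  | cbba => cb

acb->c; ba->; bbb->c; caa->ca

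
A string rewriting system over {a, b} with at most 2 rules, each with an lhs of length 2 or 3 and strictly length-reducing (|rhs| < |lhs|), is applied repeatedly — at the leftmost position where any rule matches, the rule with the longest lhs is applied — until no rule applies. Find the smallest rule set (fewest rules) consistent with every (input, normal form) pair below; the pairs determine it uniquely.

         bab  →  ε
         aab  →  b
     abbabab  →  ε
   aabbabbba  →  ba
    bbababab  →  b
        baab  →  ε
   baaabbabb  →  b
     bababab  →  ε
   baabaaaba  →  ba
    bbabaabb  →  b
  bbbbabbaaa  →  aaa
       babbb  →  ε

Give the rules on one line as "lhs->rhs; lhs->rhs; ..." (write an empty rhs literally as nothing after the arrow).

  | bab => bb => ε
  | aab => ab => b
  | abbabab => bbabab => abab => bab => bb => ε
  | aabbabbba => abbabbba => bbabbba => abbba => bbba => ba

ab->b; bb->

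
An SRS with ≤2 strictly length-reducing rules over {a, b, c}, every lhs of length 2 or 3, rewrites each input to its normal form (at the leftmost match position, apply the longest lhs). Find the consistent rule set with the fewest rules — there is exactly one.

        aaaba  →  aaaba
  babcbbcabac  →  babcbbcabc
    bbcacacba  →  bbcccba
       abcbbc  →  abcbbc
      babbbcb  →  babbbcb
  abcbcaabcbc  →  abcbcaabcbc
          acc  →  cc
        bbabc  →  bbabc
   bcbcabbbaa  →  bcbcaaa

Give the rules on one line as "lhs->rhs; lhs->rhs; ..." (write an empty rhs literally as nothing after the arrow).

  | aaaba
  | babcbbcabac => babcbbcabc
  | bbcacacba => bbccacba => bbcccba
  | abcbbc

ac->c; baa->aa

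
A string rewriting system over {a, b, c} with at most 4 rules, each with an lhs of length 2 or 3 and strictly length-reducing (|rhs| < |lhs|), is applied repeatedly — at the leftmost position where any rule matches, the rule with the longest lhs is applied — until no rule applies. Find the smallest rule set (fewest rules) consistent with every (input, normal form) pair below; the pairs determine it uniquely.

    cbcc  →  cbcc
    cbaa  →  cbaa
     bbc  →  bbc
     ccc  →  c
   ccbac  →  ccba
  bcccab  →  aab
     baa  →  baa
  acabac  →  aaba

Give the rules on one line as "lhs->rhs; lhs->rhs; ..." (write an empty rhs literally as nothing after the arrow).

  | cbcc
  | cbaa
  | bbc
  | ccc => c

ac->a; bca->aa; ccc->c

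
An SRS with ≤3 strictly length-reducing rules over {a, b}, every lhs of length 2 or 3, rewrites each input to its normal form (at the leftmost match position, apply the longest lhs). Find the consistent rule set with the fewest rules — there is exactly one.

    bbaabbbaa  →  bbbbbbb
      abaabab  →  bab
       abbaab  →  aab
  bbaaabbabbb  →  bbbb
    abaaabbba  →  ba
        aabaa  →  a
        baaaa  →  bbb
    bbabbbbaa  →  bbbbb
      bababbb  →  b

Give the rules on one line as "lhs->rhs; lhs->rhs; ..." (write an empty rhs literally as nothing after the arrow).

  | bbaabbbaa => bbbbbbaa => bbbbbbb
  | abaabab => abbbab => bab
  | abbaab => aab
  | bbaaabbabbb => bbbabbabbb => bbbabbb => bbbb

abb->; baa->bb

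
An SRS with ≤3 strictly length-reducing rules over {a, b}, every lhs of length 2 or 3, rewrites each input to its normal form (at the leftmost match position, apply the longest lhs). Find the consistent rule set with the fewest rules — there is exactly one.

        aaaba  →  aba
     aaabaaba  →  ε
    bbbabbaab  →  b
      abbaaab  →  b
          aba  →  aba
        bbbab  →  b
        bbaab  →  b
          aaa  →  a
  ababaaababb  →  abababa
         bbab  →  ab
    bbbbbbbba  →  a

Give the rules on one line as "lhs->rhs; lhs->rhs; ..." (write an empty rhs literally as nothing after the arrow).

aa->; bb->; bbb->a

  | aaaba => aba
  | aaabaaba => abaaba => abba => aa => ε
  | bbbabbaab => aabbaab => bbaab => aab => b
  | abbaaab => aaaab => aab => b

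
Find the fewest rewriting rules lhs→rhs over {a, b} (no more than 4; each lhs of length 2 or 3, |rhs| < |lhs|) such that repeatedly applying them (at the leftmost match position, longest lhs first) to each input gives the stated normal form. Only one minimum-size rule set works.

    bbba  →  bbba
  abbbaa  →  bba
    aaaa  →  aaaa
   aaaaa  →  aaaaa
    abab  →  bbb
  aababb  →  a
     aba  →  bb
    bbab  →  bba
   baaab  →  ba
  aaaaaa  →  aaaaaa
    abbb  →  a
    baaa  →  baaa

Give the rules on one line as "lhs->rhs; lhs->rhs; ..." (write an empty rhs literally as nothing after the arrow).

aab->; ab->a; aba->bb

  | bbba
  | abbbaa => abbaa => abaa => bba
  | aaaa
  | aaaaa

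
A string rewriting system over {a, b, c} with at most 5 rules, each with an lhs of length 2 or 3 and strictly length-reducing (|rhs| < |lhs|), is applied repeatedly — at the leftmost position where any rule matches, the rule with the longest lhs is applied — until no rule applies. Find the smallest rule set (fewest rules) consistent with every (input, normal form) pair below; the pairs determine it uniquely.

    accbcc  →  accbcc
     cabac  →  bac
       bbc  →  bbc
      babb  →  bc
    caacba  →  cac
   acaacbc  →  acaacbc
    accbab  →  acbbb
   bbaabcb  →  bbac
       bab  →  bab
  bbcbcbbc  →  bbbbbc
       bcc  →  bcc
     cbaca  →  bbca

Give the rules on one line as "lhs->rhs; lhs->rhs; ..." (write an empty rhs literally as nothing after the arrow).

  | accbcc
  | cabac => bac
  | bbc
  | babb => bc

abb->c; bcb->bb; cab->b; cba->bb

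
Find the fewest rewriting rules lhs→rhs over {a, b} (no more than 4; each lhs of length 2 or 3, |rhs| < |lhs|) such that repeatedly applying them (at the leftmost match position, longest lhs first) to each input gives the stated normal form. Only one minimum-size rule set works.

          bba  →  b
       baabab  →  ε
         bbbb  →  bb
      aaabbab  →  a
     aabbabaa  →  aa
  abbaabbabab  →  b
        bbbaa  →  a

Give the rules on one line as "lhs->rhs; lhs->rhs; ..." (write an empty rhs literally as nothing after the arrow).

  | bba => b
  | baabab => abab => ab => ε
  | bbbb => bb
  | aaabbab => aabab => aab => a

ab->; ba->; bbb->b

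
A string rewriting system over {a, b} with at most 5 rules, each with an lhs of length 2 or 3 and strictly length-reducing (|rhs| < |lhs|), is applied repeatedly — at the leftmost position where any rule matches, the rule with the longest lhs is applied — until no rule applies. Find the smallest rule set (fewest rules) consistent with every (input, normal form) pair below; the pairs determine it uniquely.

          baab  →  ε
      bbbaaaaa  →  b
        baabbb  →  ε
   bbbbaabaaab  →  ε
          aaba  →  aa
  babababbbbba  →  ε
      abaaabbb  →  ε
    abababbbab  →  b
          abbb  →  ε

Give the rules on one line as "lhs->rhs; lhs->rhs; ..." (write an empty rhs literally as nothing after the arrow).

  | baab => bab => bb => ε
  | bbbaaaaa => baaaaa => baaaa => baaa => baa => ba => b
  | baabbb => babbb => bbbb => bb => ε
  | bbbbaabaaab => bbaabaaab => bbabaaab => bbbaaab => baaab => baab => bab => bb => ε

ab->; ba->b; bb->; bba->bb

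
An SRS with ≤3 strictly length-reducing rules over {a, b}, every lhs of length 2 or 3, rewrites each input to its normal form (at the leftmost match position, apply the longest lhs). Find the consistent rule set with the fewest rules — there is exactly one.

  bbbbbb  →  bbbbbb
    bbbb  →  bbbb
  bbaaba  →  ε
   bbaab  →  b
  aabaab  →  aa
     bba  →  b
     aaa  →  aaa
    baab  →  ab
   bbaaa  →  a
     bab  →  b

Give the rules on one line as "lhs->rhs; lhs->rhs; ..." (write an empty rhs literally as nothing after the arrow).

aab->a; ba->

  | bbbbbb
  | bbbb
  | bbaaba => baba => ba => ε
  | bbaab => bab => b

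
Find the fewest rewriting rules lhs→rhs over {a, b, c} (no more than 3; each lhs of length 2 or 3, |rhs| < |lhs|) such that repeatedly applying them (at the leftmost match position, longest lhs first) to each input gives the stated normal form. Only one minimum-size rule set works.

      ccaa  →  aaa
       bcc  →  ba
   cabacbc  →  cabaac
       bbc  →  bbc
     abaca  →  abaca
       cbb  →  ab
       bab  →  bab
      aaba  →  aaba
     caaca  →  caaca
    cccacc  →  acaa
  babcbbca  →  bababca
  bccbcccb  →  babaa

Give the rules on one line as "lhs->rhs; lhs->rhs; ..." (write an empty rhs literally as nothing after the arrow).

cb->a; cc->a

  | ccaa => aaa
  | bcc => ba
  | cabacbc => cabaac
  | bbc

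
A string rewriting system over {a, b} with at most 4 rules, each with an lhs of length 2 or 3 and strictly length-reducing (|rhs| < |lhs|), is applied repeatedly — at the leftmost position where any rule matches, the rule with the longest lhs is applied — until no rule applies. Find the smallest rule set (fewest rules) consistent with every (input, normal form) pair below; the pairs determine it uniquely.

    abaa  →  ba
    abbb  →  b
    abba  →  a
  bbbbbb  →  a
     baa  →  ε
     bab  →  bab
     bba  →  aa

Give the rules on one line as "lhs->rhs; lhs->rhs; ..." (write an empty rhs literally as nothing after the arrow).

  | abaa => ba
  | abbb => b
  | abba => a
  | bbbbbb => abbbb => bb => a

aba->b; abb->; baa->; bb->a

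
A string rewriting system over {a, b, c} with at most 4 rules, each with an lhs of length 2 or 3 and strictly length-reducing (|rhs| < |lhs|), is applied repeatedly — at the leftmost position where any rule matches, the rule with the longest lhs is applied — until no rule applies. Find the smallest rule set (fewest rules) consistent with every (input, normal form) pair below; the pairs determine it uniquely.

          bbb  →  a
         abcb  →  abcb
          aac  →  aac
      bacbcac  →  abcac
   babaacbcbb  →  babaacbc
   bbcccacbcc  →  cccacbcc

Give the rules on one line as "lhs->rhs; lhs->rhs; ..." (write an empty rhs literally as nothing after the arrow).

bac->a; bb->; bbb->a

  | bbb => a
  | abcb
  | aac
  | bacbcac => abcac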